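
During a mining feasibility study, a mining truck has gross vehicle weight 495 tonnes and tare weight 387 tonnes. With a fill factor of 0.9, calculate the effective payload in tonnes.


97.2 tonnes

Maximum payload = gross - tare
= 495 - 387 = 108 tonnes
Effective payload = max payload * fill factor
= 108 * 0.9
= 97.2 tonnes


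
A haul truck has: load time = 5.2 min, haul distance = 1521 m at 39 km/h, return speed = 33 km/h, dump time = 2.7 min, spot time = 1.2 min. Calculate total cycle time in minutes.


14.2055 min

Convert haul speed to m/min: 39 * 1000/60 = 650 m/min
Haul time = 1521 / 650 = 2.34 min
Convert return speed to m/min: 33 * 1000/60 = 550 m/min
Return time = 1521 / 550 = 2.765454545 min
Total cycle time:
= 5.2 + 2.34 + 2.7 + 2.765454545 + 1.2
= 14.2055 min


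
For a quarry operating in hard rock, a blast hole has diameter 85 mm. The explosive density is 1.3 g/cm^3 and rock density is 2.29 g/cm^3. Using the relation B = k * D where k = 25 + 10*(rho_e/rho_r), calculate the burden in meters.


First, compute k:
rho_e / rho_r = 1.3 / 2.29 = 0.5676855895
k = 25 + 10 * 0.5676855895 = 30.6768559
Then, compute burden:
B = k * D / 1000 = 30.6768559 * 85 / 1000
= 2607.532751 / 1000
= 2.6075 m

2.6075 m


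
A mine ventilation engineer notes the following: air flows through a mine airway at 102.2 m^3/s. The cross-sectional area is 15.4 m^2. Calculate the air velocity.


6.6364 m/s

Velocity = flow rate / cross-sectional area
= 102.2 / 15.4
= 6.6364 m/s


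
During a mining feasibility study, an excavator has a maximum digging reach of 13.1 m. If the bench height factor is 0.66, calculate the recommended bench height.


8.646 m

Bench height = reach * factor
= 13.1 * 0.66
= 8.646 m


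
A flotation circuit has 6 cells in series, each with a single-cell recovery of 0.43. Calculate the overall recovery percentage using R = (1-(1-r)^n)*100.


Complement of single-cell recovery:
1 - r = 1 - 0.43 = 0.57
Raise to power n:
(1 - r)^6 = 0.57^6 = 0.03429644725
Overall recovery:
R = (1 - 0.03429644725) * 100
= 96.5704%

96.5704%


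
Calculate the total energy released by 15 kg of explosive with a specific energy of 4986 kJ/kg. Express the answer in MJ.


Energy = mass * specific_energy / 1000
= 15 * 4986 / 1000
= 74790 / 1000
= 74.79 MJ

74.79 MJ


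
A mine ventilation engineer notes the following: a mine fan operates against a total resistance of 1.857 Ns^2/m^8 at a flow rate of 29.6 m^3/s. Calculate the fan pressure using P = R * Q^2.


Compute Q^2:
Q^2 = 29.6^2 = 876.16
Compute pressure:
P = R * Q^2 = 1.857 * 876.16
= 1627.0291 Pa

1627.0291 Pa


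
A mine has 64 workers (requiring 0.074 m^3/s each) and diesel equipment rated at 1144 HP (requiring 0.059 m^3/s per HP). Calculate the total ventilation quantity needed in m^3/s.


Airflow for workers:
Q_people = 64 * 0.074 = 4.736 m^3/s
Airflow for diesel equipment:
Q_diesel = 1144 * 0.059 = 67.496 m^3/s
Total ventilation:
Q_total = 4.736 + 67.496
= 72.232 m^3/s

72.232 m^3/s


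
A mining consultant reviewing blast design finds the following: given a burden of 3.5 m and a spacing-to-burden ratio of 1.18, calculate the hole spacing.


4.13 m

Spacing = burden * ratio
= 3.5 * 1.18
= 4.13 m


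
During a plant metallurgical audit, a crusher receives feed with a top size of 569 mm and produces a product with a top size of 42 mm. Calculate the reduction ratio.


Reduction ratio = feed size / product size
= 569 / 42
= 13.5476

13.5476


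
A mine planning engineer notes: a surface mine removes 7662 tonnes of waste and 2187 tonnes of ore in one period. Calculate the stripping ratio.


3.5034

Stripping ratio = waste tonnage / ore tonnage
= 7662 / 2187
= 3.5034


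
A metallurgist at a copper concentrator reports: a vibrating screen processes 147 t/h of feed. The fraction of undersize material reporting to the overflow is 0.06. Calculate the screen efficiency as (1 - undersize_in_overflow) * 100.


94.0%

Screen efficiency = (1 - fraction of undersize in overflow) * 100
= (1 - 0.06) * 100
= 0.94 * 100
= 94.0%


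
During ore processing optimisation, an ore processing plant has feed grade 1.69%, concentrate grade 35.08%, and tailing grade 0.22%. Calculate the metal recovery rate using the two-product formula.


Using the two-product formula:
R = 100 * c * (f - t) / (f * (c - t))
Numerator = 100 * 35.08 * (1.69 - 0.22)
= 100 * 35.08 * 1.47
= 5156.76
Denominator = 1.69 * (35.08 - 0.22)
= 1.69 * 34.86
= 58.9134
R = 5156.76 / 58.9134
= 87.5312%

87.5312%


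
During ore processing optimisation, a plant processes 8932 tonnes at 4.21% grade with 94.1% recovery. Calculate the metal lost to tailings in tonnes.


Total metal in feed:
= 8932 * 4.21 / 100 = 376.0372 tonnes
Metal recovered:
= 376.0372 * 94.1 / 100 = 353.8510052 tonnes
Metal lost to tailings:
= 376.0372 - 353.8510052
= 22.1862 tonnes

22.1862 tonnes


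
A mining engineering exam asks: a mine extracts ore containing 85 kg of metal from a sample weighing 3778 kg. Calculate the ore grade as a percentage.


2.2499%

Ore grade = (metal mass / ore mass) * 100
= (85 / 3778) * 100
= 0.02249867655 * 100
= 2.2499%


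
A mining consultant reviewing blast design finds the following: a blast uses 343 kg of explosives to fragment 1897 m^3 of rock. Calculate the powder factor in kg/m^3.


0.1808 kg/m^3

Powder factor = explosive mass / rock volume
= 343 / 1897
= 0.1808 kg/m^3


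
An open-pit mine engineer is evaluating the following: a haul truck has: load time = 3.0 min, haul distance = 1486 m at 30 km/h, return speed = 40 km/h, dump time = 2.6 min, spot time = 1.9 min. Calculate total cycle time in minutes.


Convert haul speed to m/min: 30 * 1000/60 = 500 m/min
Haul time = 1486 / 500 = 2.972 min
Convert return speed to m/min: 40 * 1000/60 = 666.6666667 m/min
Return time = 1486 / 666.6666667 = 2.229 min
Total cycle time:
= 3.0 + 2.972 + 2.6 + 2.229 + 1.9
= 12.701 min

12.701 min


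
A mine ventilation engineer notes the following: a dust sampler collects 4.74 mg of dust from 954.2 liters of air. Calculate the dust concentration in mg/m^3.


4.9675 mg/m^3

Convert liters to m^3: 1 m^3 = 1000 L
Concentration = mass / volume * 1000
= 4.74 / 954.2 * 1000
= 0.004967512052 * 1000
= 4.9675 mg/m^3


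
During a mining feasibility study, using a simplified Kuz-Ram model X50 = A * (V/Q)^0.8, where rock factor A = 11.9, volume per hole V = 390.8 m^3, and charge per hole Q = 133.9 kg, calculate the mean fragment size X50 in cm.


28.0341 cm

Compute V/Q:
V/Q = 390.8 / 133.9 = 2.918595967
Raise to the power 0.8:
(V/Q)^0.8 = 2.918595967^0.8 = 2.35580415
Multiply by A:
X50 = 11.9 * 2.35580415
= 28.0341 cm


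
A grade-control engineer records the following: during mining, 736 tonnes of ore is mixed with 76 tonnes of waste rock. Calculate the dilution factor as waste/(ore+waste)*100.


Total material = ore + waste
= 736 + 76 = 812 tonnes
Dilution = waste / total * 100
= 76 / 812 * 100
= 0.09359605911 * 100
= 9.3596%

9.3596%


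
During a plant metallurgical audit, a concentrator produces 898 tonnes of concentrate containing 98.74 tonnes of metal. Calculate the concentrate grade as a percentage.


Grade = (metal in concentrate / concentrate mass) * 100
= (98.74 / 898) * 100
= 0.1099554566 * 100
= 10.9955%

10.9955%


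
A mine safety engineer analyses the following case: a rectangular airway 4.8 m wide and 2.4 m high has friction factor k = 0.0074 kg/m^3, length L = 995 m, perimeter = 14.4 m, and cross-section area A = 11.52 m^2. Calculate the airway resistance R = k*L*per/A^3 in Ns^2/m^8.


Compute the numerator:
k * L * per = 0.0074 * 995 * 14.4
= 106.0272
Compute the denominator:
A^3 = 11.52^3 = 1528.823808
Resistance:
R = 106.0272 / 1528.823808
= 0.0694 Ns^2/m^8

0.0694 Ns^2/m^8


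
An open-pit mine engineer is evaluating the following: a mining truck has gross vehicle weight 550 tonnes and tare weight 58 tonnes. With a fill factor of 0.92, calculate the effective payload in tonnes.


Maximum payload = gross - tare
= 550 - 58 = 492 tonnes
Effective payload = max payload * fill factor
= 492 * 0.92
= 452.64 tonnes

452.64 tonnes


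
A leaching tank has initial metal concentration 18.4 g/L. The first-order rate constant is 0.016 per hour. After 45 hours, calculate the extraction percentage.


51.3248%

Compute the exponent:
-k * t = -0.016 * 45 = -0.72
Remaining concentration:
C = 18.4 * exp(-0.72)
= 18.4 * 0.486752256
= 8.95624151 g/L
Extracted = 18.4 - 8.95624151 = 9.44375849 g/L
Extraction % = 9.44375849 / 18.4 * 100
= 51.3248%


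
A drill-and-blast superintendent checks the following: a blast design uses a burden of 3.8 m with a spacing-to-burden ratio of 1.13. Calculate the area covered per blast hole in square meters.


First, find the spacing:
Spacing = burden * ratio = 3.8 * 1.13
= 4.294 m
Then, calculate the area:
Area = burden * spacing = 3.8 * 4.294
= 16.3172 m^2

16.3172 m^2


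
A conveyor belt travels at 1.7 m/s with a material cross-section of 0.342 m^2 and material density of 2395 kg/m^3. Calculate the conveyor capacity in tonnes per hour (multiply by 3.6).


5012.8308 t/h

Volumetric flow = speed * area
= 1.7 * 0.342 = 0.5814 m^3/s
Mass flow = volumetric * density
= 0.5814 * 2395 = 1392.453 kg/s
Convert to t/h: multiply by 3.6
Capacity = 1392.453 * 3.6
= 5012.8308 t/h


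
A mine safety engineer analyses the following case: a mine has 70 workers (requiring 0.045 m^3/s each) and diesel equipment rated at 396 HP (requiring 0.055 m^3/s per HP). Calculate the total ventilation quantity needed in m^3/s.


24.93 m^3/s

Airflow for workers:
Q_people = 70 * 0.045 = 3.15 m^3/s
Airflow for diesel equipment:
Q_diesel = 396 * 0.055 = 21.78 m^3/s
Total ventilation:
Q_total = 3.15 + 21.78
= 24.93 m^3/s


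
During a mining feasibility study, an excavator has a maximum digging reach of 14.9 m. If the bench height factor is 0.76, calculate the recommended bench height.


Bench height = reach * factor
= 14.9 * 0.76
= 11.324 m

11.324 m


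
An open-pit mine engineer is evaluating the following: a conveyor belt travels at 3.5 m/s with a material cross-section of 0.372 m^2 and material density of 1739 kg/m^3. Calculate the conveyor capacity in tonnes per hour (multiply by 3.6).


8151.0408 t/h

Volumetric flow = speed * area
= 3.5 * 0.372 = 1.302 m^3/s
Mass flow = volumetric * density
= 1.302 * 1739 = 2264.178 kg/s
Convert to t/h: multiply by 3.6
Capacity = 2264.178 * 3.6
= 8151.0408 t/h


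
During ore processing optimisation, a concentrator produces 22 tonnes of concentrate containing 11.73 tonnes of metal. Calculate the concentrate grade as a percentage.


Grade = (metal in concentrate / concentrate mass) * 100
= (11.73 / 22) * 100
= 0.5331818182 * 100
= 53.3182%

53.3182%


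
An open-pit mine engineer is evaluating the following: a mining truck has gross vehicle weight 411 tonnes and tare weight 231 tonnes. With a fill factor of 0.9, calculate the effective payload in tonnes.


162.0 tonnes

Maximum payload = gross - tare
= 411 - 231 = 180 tonnes
Effective payload = max payload * fill factor
= 180 * 0.9
= 162.0 tonnes


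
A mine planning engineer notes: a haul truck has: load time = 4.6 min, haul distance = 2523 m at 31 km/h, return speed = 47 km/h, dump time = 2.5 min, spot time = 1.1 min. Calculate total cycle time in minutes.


16.3041 min

Convert haul speed to m/min: 31 * 1000/60 = 516.6666667 m/min
Haul time = 2523 / 516.6666667 = 4.883225806 min
Convert return speed to m/min: 47 * 1000/60 = 783.3333333 m/min
Return time = 2523 / 783.3333333 = 3.220851064 min
Total cycle time:
= 4.6 + 4.883225806 + 2.5 + 3.220851064 + 1.1
= 16.3041 min


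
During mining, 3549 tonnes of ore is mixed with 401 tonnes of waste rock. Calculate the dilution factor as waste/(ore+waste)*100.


Total material = ore + waste
= 3549 + 401 = 3950 tonnes
Dilution = waste / total * 100
= 401 / 3950 * 100
= 0.1015189873 * 100
= 10.1519%

10.1519%


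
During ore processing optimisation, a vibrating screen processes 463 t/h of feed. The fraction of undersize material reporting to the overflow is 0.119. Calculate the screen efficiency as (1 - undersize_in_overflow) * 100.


88.1%

Screen efficiency = (1 - fraction of undersize in overflow) * 100
= (1 - 0.119) * 100
= 0.881 * 100
= 88.1%


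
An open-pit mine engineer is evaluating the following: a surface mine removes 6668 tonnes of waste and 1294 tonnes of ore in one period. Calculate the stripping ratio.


Stripping ratio = waste tonnage / ore tonnage
= 6668 / 1294
= 5.153

5.153


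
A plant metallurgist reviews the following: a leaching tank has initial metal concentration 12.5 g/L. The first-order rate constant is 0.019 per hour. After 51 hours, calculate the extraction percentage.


62.0538%

Compute the exponent:
-k * t = -0.019 * 51 = -0.969
Remaining concentration:
C = 12.5 * exp(-0.969)
= 12.5 * 0.3794623107
= 4.743278884 g/L
Extracted = 12.5 - 4.743278884 = 7.756721116 g/L
Extraction % = 7.756721116 / 12.5 * 100
= 62.0538%


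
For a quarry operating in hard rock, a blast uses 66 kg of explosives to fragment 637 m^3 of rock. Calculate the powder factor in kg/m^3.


0.1036 kg/m^3

Powder factor = explosive mass / rock volume
= 66 / 637
= 0.1036 kg/m^3


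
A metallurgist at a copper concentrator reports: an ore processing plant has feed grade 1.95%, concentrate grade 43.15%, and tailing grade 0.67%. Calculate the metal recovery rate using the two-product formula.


66.6763%

Using the two-product formula:
R = 100 * c * (f - t) / (f * (c - t))
Numerator = 100 * 43.15 * (1.95 - 0.67)
= 100 * 43.15 * 1.28
= 5523.2
Denominator = 1.95 * (43.15 - 0.67)
= 1.95 * 42.48
= 82.836
R = 5523.2 / 82.836
= 66.6763%


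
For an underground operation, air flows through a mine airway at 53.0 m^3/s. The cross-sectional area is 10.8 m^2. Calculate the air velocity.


Velocity = flow rate / cross-sectional area
= 53.0 / 10.8
= 4.9074 m/s

4.9074 m/s


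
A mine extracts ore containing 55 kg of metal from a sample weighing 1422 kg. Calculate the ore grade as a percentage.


3.8678%

Ore grade = (metal mass / ore mass) * 100
= (55 / 1422) * 100
= 0.03867791842 * 100
= 3.8678%


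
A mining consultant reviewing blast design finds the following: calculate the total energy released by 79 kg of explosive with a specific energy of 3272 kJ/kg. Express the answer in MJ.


Energy = mass * specific_energy / 1000
= 79 * 3272 / 1000
= 258488 / 1000
= 258.488 MJ

258.488 MJ


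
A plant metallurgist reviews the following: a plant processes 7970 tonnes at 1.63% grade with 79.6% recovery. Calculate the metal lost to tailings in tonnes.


Total metal in feed:
= 7970 * 1.63 / 100 = 129.911 tonnes
Metal recovered:
= 129.911 * 79.6 / 100 = 103.409156 tonnes
Metal lost to tailings:
= 129.911 - 103.409156
= 26.5018 tonnes

26.5018 tonnes


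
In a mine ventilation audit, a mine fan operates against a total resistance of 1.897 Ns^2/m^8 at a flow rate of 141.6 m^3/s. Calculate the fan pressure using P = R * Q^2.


Compute Q^2:
Q^2 = 141.6^2 = 20050.56
Compute pressure:
P = R * Q^2 = 1.897 * 20050.56
= 38035.9123 Pa

38035.9123 Pa


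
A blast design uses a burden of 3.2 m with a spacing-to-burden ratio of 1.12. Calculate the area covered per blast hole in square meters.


First, find the spacing:
Spacing = burden * ratio = 3.2 * 1.12
= 3.584 m
Then, calculate the area:
Area = burden * spacing = 3.2 * 3.584
= 11.4688 m^2

11.4688 m^2


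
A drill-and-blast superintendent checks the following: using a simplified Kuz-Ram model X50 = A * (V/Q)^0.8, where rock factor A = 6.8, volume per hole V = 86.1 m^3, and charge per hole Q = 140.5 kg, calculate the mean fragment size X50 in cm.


Compute V/Q:
V/Q = 86.1 / 140.5 = 0.6128113879
Raise to the power 0.8:
(V/Q)^0.8 = 0.6128113879^0.8 = 0.675867342
Multiply by A:
X50 = 6.8 * 0.675867342
= 4.5959 cm

4.5959 cm


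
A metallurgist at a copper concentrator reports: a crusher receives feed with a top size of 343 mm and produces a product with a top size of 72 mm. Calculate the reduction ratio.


4.7639

Reduction ratio = feed size / product size
= 343 / 72
= 4.7639


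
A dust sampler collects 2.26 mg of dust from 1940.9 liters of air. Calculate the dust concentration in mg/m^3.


1.1644 mg/m^3

Convert liters to m^3: 1 m^3 = 1000 L
Concentration = mass / volume * 1000
= 2.26 / 1940.9 * 1000
= 0.001164408264 * 1000
= 1.1644 mg/m^3


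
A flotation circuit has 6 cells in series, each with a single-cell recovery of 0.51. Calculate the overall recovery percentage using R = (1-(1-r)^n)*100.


98.6159%

Complement of single-cell recovery:
1 - r = 1 - 0.51 = 0.49
Raise to power n:
(1 - r)^6 = 0.49^6 = 0.0138412872
Overall recovery:
R = (1 - 0.0138412872) * 100
= 98.6159%


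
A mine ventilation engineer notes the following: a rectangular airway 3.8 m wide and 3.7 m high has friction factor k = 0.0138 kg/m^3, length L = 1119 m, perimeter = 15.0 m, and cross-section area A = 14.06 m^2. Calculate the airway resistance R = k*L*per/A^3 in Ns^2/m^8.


Compute the numerator:
k * L * per = 0.0138 * 1119 * 15.0
= 231.633
Compute the denominator:
A^3 = 14.06^3 = 2779.431416
Resistance:
R = 231.633 / 2779.431416
= 0.0833 Ns^2/m^8

0.0833 Ns^2/m^8


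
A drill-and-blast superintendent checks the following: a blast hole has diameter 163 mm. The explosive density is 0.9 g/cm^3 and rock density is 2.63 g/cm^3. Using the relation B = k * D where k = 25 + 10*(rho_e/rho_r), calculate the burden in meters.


First, compute k:
rho_e / rho_r = 0.9 / 2.63 = 0.3422053232
k = 25 + 10 * 0.3422053232 = 28.42205323
Then, compute burden:
B = k * D / 1000 = 28.42205323 * 163 / 1000
= 4632.794677 / 1000
= 4.6328 m

4.6328 m


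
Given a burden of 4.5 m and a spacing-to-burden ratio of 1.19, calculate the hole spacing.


5.355 m

Spacing = burden * ratio
= 4.5 * 1.19
= 5.355 m


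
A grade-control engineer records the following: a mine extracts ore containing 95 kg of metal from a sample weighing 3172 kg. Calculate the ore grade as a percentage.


Ore grade = (metal mass / ore mass) * 100
= (95 / 3172) * 100
= 0.02994955864 * 100
= 2.995%

2.995%


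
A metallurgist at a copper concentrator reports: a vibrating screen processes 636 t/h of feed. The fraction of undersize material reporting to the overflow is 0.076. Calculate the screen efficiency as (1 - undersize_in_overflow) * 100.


Screen efficiency = (1 - fraction of undersize in overflow) * 100
= (1 - 0.076) * 100
= 0.924 * 100
= 92.4%

92.4%


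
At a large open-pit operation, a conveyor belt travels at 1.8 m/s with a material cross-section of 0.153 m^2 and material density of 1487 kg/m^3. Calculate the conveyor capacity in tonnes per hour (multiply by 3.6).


1474.2713 t/h

Volumetric flow = speed * area
= 1.8 * 0.153 = 0.2754 m^3/s
Mass flow = volumetric * density
= 0.2754 * 1487 = 409.5198 kg/s
Convert to t/h: multiply by 3.6
Capacity = 409.5198 * 3.6
= 1474.2713 t/h


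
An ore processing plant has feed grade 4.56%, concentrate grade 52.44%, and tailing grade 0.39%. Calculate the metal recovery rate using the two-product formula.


Using the two-product formula:
R = 100 * c * (f - t) / (f * (c - t))
Numerator = 100 * 52.44 * (4.56 - 0.39)
= 100 * 52.44 * 4.17
= 21867.48
Denominator = 4.56 * (52.44 - 0.39)
= 4.56 * 52.05
= 237.348
R = 21867.48 / 237.348
= 92.1326%

92.1326%


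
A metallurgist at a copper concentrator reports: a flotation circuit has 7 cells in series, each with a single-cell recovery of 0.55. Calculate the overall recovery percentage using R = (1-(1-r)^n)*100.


Complement of single-cell recovery:
1 - r = 1 - 0.55 = 0.45
Raise to power n:
(1 - r)^7 = 0.45^7 = 0.003736694531
Overall recovery:
R = (1 - 0.003736694531) * 100
= 99.6263%

99.6263%


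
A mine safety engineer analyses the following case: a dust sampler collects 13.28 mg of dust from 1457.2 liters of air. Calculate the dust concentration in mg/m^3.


Convert liters to m^3: 1 m^3 = 1000 L
Concentration = mass / volume * 1000
= 13.28 / 1457.2 * 1000
= 0.009113368103 * 1000
= 9.1134 mg/m^3

9.1134 mg/m^3


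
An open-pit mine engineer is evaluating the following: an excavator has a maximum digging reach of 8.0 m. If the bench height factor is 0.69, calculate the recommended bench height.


Bench height = reach * factor
= 8.0 * 0.69
= 5.52 m

5.52 m


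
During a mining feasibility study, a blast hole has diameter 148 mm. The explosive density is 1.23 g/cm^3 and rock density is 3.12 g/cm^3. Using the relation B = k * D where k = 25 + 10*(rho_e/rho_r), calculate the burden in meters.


4.2835 m

First, compute k:
rho_e / rho_r = 1.23 / 3.12 = 0.3942307692
k = 25 + 10 * 0.3942307692 = 28.94230769
Then, compute burden:
B = k * D / 1000 = 28.94230769 * 148 / 1000
= 4283.461538 / 1000
= 4.2835 m


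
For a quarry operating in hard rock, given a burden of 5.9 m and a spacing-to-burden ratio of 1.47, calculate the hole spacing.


Spacing = burden * ratio
= 5.9 * 1.47
= 8.673 m

8.673 m


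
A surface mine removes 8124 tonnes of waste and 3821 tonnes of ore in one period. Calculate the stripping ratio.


Stripping ratio = waste tonnage / ore tonnage
= 8124 / 3821
= 2.1261

2.1261


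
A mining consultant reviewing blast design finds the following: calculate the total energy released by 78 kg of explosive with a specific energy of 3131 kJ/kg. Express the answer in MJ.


244.218 MJ

Energy = mass * specific_energy / 1000
= 78 * 3131 / 1000
= 244218 / 1000
= 244.218 MJ


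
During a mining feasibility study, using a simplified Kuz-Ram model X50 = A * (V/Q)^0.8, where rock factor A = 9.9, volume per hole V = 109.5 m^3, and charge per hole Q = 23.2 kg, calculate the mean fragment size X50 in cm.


Compute V/Q:
V/Q = 109.5 / 23.2 = 4.719827586
Raise to the power 0.8:
(V/Q)^0.8 = 4.719827586^0.8 = 3.460516365
Multiply by A:
X50 = 9.9 * 3.460516365
= 34.2591 cm

34.2591 cm


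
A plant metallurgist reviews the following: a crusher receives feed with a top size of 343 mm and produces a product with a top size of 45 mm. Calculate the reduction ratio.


7.6222

Reduction ratio = feed size / product size
= 343 / 45
= 7.6222


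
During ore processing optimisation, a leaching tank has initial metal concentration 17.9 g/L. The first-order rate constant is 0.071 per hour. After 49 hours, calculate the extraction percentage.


96.9162%

Compute the exponent:
-k * t = -0.071 * 49 = -3.479
Remaining concentration:
C = 17.9 * exp(-3.479)
= 17.9 * 0.03083823385
= 0.552004386 g/L
Extracted = 17.9 - 0.552004386 = 17.34799561 g/L
Extraction % = 17.34799561 / 17.9 * 100
= 96.9162%


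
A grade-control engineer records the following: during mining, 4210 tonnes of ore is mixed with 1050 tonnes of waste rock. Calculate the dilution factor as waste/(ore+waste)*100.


19.962%

Total material = ore + waste
= 4210 + 1050 = 5260 tonnes
Dilution = waste / total * 100
= 1050 / 5260 * 100
= 0.1996197719 * 100
= 19.962%


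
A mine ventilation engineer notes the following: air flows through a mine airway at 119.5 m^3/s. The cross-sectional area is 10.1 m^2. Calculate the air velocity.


11.8317 m/s

Velocity = flow rate / cross-sectional area
= 119.5 / 10.1
= 11.8317 m/s


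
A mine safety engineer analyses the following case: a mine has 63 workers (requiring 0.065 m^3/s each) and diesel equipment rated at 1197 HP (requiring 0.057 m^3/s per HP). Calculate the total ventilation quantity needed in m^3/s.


72.324 m^3/s

Airflow for workers:
Q_people = 63 * 0.065 = 4.095 m^3/s
Airflow for diesel equipment:
Q_diesel = 1197 * 0.057 = 68.229 m^3/s
Total ventilation:
Q_total = 4.095 + 68.229
= 72.324 m^3/s


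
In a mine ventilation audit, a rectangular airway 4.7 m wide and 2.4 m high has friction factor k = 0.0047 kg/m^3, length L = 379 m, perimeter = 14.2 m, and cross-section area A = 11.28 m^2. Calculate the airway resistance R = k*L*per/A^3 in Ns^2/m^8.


Compute the numerator:
k * L * per = 0.0047 * 379 * 14.2
= 25.29446
Compute the denominator:
A^3 = 11.28^3 = 1435.249152
Resistance:
R = 25.29446 / 1435.249152
= 0.0176 Ns^2/m^8

0.0176 Ns^2/m^8


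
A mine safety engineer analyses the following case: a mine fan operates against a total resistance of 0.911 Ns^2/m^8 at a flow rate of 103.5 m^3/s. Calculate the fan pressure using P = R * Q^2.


Compute Q^2:
Q^2 = 103.5^2 = 10712.25
Compute pressure:
P = R * Q^2 = 0.911 * 10712.25
= 9758.8598 Pa

9758.8598 Pa


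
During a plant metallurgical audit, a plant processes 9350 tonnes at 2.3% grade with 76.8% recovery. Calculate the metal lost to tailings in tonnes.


49.8916 tonnes

Total metal in feed:
= 9350 * 2.3 / 100 = 215.05 tonnes
Metal recovered:
= 215.05 * 76.8 / 100 = 165.1584 tonnes
Metal lost to tailings:
= 215.05 - 165.1584
= 49.8916 tonnes


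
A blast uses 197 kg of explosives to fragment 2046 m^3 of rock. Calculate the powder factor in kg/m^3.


0.0963 kg/m^3

Powder factor = explosive mass / rock volume
= 197 / 2046
= 0.0963 kg/m^3


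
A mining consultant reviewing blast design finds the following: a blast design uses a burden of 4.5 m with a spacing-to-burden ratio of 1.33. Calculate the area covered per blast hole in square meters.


26.9325 m^2

First, find the spacing:
Spacing = burden * ratio = 4.5 * 1.33
= 5.985 m
Then, calculate the area:
Area = burden * spacing = 4.5 * 5.985
= 26.9325 m^2


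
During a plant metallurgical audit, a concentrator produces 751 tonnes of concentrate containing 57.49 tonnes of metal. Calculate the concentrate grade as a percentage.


Grade = (metal in concentrate / concentrate mass) * 100
= (57.49 / 751) * 100
= 0.07655126498 * 100
= 7.6551%

7.6551%


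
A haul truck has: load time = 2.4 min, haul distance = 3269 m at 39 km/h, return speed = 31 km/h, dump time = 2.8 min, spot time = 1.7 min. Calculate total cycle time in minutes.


18.2563 min

Convert haul speed to m/min: 39 * 1000/60 = 650 m/min
Haul time = 3269 / 650 = 5.029230769 min
Convert return speed to m/min: 31 * 1000/60 = 516.6666667 m/min
Return time = 3269 / 516.6666667 = 6.327096774 min
Total cycle time:
= 2.4 + 5.029230769 + 2.8 + 6.327096774 + 1.7
= 18.2563 min


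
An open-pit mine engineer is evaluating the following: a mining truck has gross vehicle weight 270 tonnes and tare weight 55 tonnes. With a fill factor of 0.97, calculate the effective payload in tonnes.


208.55 tonnes

Maximum payload = gross - tare
= 270 - 55 = 215 tonnes
Effective payload = max payload * fill factor
= 215 * 0.97
= 208.55 tonnes


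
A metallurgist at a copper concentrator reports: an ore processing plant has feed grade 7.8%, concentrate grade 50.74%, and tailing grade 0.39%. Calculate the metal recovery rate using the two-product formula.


Using the two-product formula:
R = 100 * c * (f - t) / (f * (c - t))
Numerator = 100 * 50.74 * (7.8 - 0.39)
= 100 * 50.74 * 7.41
= 37598.34
Denominator = 7.8 * (50.74 - 0.39)
= 7.8 * 50.35
= 392.73
R = 37598.34 / 392.73
= 95.7358%

95.7358%


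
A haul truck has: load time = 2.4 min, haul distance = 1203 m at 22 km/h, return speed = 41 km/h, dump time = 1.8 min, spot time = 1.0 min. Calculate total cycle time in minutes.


10.2414 min

Convert haul speed to m/min: 22 * 1000/60 = 366.6666667 m/min
Haul time = 1203 / 366.6666667 = 3.280909091 min
Convert return speed to m/min: 41 * 1000/60 = 683.3333333 m/min
Return time = 1203 / 683.3333333 = 1.760487805 min
Total cycle time:
= 2.4 + 3.280909091 + 1.8 + 1.760487805 + 1.0
= 10.2414 min


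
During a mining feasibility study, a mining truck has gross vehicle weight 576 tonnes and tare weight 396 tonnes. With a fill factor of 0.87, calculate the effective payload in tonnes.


Maximum payload = gross - tare
= 576 - 396 = 180 tonnes
Effective payload = max payload * fill factor
= 180 * 0.87
= 156.6 tonnes

156.6 tonnes


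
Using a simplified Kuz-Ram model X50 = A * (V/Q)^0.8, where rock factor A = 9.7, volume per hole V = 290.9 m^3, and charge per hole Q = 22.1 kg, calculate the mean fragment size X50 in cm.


76.2523 cm

Compute V/Q:
V/Q = 290.9 / 22.1 = 13.16289593
Raise to the power 0.8:
(V/Q)^0.8 = 13.16289593^0.8 = 7.86106085
Multiply by A:
X50 = 9.7 * 7.86106085
= 76.2523 cm


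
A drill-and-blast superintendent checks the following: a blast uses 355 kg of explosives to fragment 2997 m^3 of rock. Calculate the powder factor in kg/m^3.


Powder factor = explosive mass / rock volume
= 355 / 2997
= 0.1185 kg/m^3

0.1185 kg/m^3


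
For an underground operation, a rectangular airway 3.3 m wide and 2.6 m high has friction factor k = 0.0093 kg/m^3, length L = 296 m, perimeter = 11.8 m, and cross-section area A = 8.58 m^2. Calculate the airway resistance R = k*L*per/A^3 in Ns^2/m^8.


0.0514 Ns^2/m^8

Compute the numerator:
k * L * per = 0.0093 * 296 * 11.8
= 32.48304
Compute the denominator:
A^3 = 8.58^3 = 631.628712
Resistance:
R = 32.48304 / 631.628712
= 0.0514 Ns^2/m^8


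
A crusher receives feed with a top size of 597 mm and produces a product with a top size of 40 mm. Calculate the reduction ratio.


14.925

Reduction ratio = feed size / product size
= 597 / 40
= 14.925


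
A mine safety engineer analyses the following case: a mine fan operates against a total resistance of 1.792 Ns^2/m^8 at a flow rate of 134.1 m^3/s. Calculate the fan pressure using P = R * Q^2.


Compute Q^2:
Q^2 = 134.1^2 = 17982.81
Compute pressure:
P = R * Q^2 = 1.792 * 17982.81
= 32225.1955 Pa

32225.1955 Pa


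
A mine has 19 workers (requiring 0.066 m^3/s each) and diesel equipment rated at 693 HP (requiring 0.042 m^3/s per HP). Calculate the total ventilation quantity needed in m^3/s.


Airflow for workers:
Q_people = 19 * 0.066 = 1.254 m^3/s
Airflow for diesel equipment:
Q_diesel = 693 * 0.042 = 29.106 m^3/s
Total ventilation:
Q_total = 1.254 + 29.106
= 30.36 m^3/s

30.36 m^3/s


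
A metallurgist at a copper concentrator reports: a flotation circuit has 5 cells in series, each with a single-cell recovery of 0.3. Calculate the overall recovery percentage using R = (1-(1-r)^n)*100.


83.193%

Complement of single-cell recovery:
1 - r = 1 - 0.3 = 0.7
Raise to power n:
(1 - r)^5 = 0.7^5 = 0.16807
Overall recovery:
R = (1 - 0.16807) * 100
= 83.193%


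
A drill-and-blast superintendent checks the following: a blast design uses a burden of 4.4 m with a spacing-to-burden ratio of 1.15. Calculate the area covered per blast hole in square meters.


22.264 m^2

First, find the spacing:
Spacing = burden * ratio = 4.4 * 1.15
= 5.06 m
Then, calculate the area:
Area = burden * spacing = 4.4 * 5.06
= 22.264 m^2


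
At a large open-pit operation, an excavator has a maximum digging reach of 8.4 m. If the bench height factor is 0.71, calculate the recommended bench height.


Bench height = reach * factor
= 8.4 * 0.71
= 5.964 m

5.964 m


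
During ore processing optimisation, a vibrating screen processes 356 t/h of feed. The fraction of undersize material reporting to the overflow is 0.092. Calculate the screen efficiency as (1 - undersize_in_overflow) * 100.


Screen efficiency = (1 - fraction of undersize in overflow) * 100
= (1 - 0.092) * 100
= 0.908 * 100
= 90.8%

90.8%


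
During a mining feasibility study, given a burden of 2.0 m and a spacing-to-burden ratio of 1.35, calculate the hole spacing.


2.7 m

Spacing = burden * ratio
= 2.0 * 1.35
= 2.7 m


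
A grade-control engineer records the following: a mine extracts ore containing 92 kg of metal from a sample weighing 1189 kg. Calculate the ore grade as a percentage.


Ore grade = (metal mass / ore mass) * 100
= (92 / 1189) * 100
= 0.07737594617 * 100
= 7.7376%

7.7376%


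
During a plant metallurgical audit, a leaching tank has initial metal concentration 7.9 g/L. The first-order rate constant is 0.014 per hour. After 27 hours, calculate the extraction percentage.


31.4769%

Compute the exponent:
-k * t = -0.014 * 27 = -0.378
Remaining concentration:
C = 7.9 * exp(-0.378)
= 7.9 * 0.6852305007
= 5.413320955 g/L
Extracted = 7.9 - 5.413320955 = 2.486679045 g/L
Extraction % = 2.486679045 / 7.9 * 100
= 31.4769%


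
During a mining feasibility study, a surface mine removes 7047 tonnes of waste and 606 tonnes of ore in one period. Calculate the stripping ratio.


11.6287

Stripping ratio = waste tonnage / ore tonnage
= 7047 / 606
= 11.6287


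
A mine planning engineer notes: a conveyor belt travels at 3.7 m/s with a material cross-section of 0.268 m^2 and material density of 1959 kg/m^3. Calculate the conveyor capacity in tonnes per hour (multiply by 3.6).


6993.1598 t/h

Volumetric flow = speed * area
= 3.7 * 0.268 = 0.9916 m^3/s
Mass flow = volumetric * density
= 0.9916 * 1959 = 1942.5444 kg/s
Convert to t/h: multiply by 3.6
Capacity = 1942.5444 * 3.6
= 6993.1598 t/h


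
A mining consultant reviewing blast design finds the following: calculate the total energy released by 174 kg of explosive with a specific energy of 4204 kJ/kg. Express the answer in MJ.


Energy = mass * specific_energy / 1000
= 174 * 4204 / 1000
= 731496 / 1000
= 731.496 MJ

731.496 MJ


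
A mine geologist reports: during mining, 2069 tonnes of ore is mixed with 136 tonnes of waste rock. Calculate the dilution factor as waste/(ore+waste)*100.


Total material = ore + waste
= 2069 + 136 = 2205 tonnes
Dilution = waste / total * 100
= 136 / 2205 * 100
= 0.06167800454 * 100
= 6.1678%

6.1678%


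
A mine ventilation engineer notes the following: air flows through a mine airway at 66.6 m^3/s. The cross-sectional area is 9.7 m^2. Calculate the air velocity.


Velocity = flow rate / cross-sectional area
= 66.6 / 9.7
= 6.866 m/s

6.866 m/s


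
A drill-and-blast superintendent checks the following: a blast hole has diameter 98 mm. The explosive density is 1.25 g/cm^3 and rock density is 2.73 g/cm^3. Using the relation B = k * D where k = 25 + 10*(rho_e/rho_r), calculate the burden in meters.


First, compute k:
rho_e / rho_r = 1.25 / 2.73 = 0.4578754579
k = 25 + 10 * 0.4578754579 = 29.57875458
Then, compute burden:
B = k * D / 1000 = 29.57875458 * 98 / 1000
= 2898.717949 / 1000
= 2.8987 m

2.8987 m


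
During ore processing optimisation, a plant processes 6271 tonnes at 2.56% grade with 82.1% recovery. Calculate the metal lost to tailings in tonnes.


28.7362 tonnes

Total metal in feed:
= 6271 * 2.56 / 100 = 160.5376 tonnes
Metal recovered:
= 160.5376 * 82.1 / 100 = 131.8013696 tonnes
Metal lost to tailings:
= 160.5376 - 131.8013696
= 28.7362 tonnes


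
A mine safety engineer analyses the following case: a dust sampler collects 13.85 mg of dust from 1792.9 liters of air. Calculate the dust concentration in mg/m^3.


7.7249 mg/m^3

Convert liters to m^3: 1 m^3 = 1000 L
Concentration = mass / volume * 1000
= 13.85 / 1792.9 * 1000
= 0.007724914942 * 1000
= 7.7249 mg/m^3


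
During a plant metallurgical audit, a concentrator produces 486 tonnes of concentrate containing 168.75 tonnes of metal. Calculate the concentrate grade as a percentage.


34.7222%

Grade = (metal in concentrate / concentrate mass) * 100
= (168.75 / 486) * 100
= 0.3472222222 * 100
= 34.7222%


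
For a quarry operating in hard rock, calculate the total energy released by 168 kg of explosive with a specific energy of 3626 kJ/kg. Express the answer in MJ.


Energy = mass * specific_energy / 1000
= 168 * 3626 / 1000
= 609168 / 1000
= 609.168 MJ

609.168 MJ


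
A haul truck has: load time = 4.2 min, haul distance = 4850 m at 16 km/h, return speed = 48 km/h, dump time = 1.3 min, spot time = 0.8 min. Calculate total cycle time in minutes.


Convert haul speed to m/min: 16 * 1000/60 = 266.6666667 m/min
Haul time = 4850 / 266.6666667 = 18.1875 min
Convert return speed to m/min: 48 * 1000/60 = 800 m/min
Return time = 4850 / 800 = 6.0625 min
Total cycle time:
= 4.2 + 18.1875 + 1.3 + 6.0625 + 0.8
= 30.55 min

30.55 min


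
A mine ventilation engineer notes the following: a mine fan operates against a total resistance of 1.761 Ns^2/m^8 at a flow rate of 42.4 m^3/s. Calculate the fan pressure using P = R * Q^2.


3165.8554 Pa

Compute Q^2:
Q^2 = 42.4^2 = 1797.76
Compute pressure:
P = R * Q^2 = 1.761 * 1797.76
= 3165.8554 Pa


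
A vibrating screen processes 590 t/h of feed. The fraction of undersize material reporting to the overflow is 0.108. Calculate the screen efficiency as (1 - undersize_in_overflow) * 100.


89.2%

Screen efficiency = (1 - fraction of undersize in overflow) * 100
= (1 - 0.108) * 100
= 0.892 * 100
= 89.2%


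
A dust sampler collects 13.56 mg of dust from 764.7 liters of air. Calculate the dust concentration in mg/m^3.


17.7324 mg/m^3

Convert liters to m^3: 1 m^3 = 1000 L
Concentration = mass / volume * 1000
= 13.56 / 764.7 * 1000
= 0.0177324441 * 1000
= 17.7324 mg/m^3


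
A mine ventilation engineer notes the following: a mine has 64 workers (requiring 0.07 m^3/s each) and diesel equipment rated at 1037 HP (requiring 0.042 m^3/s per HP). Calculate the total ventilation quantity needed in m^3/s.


Airflow for workers:
Q_people = 64 * 0.07 = 4.48 m^3/s
Airflow for diesel equipment:
Q_diesel = 1037 * 0.042 = 43.554 m^3/s
Total ventilation:
Q_total = 4.48 + 43.554
= 48.034 m^3/s

48.034 m^3/s


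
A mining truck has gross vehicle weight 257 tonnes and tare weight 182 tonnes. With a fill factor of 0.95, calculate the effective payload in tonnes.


Maximum payload = gross - tare
= 257 - 182 = 75 tonnes
Effective payload = max payload * fill factor
= 75 * 0.95
= 71.25 tonnes

71.25 tonnes


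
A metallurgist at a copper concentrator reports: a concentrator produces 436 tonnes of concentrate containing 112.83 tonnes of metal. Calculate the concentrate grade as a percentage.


Grade = (metal in concentrate / concentrate mass) * 100
= (112.83 / 436) * 100
= 0.2587844037 * 100
= 25.8784%

25.8784%


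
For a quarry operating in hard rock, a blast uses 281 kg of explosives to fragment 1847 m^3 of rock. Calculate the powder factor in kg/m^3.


Powder factor = explosive mass / rock volume
= 281 / 1847
= 0.1521 kg/m^3

0.1521 kg/m^3


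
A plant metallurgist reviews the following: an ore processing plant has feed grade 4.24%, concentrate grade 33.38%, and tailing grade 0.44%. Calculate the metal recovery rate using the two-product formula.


Using the two-product formula:
R = 100 * c * (f - t) / (f * (c - t))
Numerator = 100 * 33.38 * (4.24 - 0.44)
= 100 * 33.38 * 3.8
= 12684.4
Denominator = 4.24 * (33.38 - 0.44)
= 4.24 * 32.94
= 139.6656
R = 12684.4 / 139.6656
= 90.8198%

90.8198%


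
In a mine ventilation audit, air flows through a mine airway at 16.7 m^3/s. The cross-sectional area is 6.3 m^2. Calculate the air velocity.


2.6508 m/s

Velocity = flow rate / cross-sectional area
= 16.7 / 6.3
= 2.6508 m/s


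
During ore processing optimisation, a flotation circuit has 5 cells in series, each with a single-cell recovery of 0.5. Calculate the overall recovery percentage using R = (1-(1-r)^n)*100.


96.875%

Complement of single-cell recovery:
1 - r = 1 - 0.5 = 0.5
Raise to power n:
(1 - r)^5 = 0.5^5 = 0.03125
Overall recovery:
R = (1 - 0.03125) * 100
= 96.875%


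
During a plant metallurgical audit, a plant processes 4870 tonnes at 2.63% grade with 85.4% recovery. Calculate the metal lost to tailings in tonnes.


18.6998 tonnes

Total metal in feed:
= 4870 * 2.63 / 100 = 128.081 tonnes
Metal recovered:
= 128.081 * 85.4 / 100 = 109.381174 tonnes
Metal lost to tailings:
= 128.081 - 109.381174
= 18.6998 tonnes


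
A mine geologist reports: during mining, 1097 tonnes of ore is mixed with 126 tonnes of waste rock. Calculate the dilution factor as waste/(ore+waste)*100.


10.3025%

Total material = ore + waste
= 1097 + 126 = 1223 tonnes
Dilution = waste / total * 100
= 126 / 1223 * 100
= 0.1030253475 * 100
= 10.3025%


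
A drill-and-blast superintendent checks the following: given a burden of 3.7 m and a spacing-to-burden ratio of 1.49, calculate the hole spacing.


5.513 m

Spacing = burden * ratio
= 3.7 * 1.49
= 5.513 m
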